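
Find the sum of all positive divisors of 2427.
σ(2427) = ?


Divisors of 2427: 1, 3, 809, 2427
Sum = 1 + 3 + 809 + 2427 = 3240

σ(2427) = 3240


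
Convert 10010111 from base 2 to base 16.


10010111 (base 2) = 151 (decimal)
151 (decimal) = 97 (base 16)


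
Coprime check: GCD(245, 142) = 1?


Euclidean algorithm:
245 = 1 * 142 + 103
142 = 1 * 103 + 39
103 = 2 * 39 + 25
39 = 1 * 25 + 14
25 = 1 * 14 + 11
14 = 1 * 11 + 3
11 = 3 * 3 + 2
3 = 1 * 2 + 1
2 = 2 * 1 + 0
GCD(245, 142) = 1

Yes, coprime (GCD = 1)


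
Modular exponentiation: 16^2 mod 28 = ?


16^1 mod 28 = 16
16^2 mod 28 = 4


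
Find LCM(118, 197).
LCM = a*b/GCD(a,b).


GCD(118, 197) = 1
LCM = 118*197/1 = 23246/1 = 23246

LCM = 23246


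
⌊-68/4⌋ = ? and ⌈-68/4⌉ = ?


-68/4 = -17.0000
floor = -17
ceil = -17

floor = -17, ceil = -17


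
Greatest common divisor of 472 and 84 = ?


472 = 5 * 84 + 52
84 = 1 * 52 + 32
52 = 1 * 32 + 20
32 = 1 * 20 + 12
20 = 1 * 12 + 8
12 = 1 * 8 + 4
8 = 2 * 4 + 0
GCD = 4


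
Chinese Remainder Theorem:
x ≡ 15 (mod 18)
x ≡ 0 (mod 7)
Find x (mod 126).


M = 18*7 = 126
M1 = M/18 = 7, M2 = M/7 = 18
M1^(-1) mod 18 = 13, M2^(-1) mod 7 = 2
x = 15*7*13 + 0*18*2 = 1365
1365 mod 126 = 105
Check: 105 mod 18 = 15 ✓, 105 mod 7 = 0 ✓

x ≡ 105 (mod 126)


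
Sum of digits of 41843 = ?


4 + 1 + 8 + 4 + 3 = 20


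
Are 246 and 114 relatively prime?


Euclidean algorithm:
246 = 2 * 114 + 18
114 = 6 * 18 + 6
18 = 3 * 6 + 0
GCD(246, 114) = 6

No, not coprime (GCD = 6)


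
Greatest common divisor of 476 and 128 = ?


476 = 3 * 128 + 92
128 = 1 * 92 + 36
92 = 2 * 36 + 20
36 = 1 * 20 + 16
20 = 1 * 16 + 4
16 = 4 * 4 + 0
GCD = 4


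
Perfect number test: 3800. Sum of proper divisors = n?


Proper divisors of 3800: 1, 2, 4, 5, 8, 10, 19, 20, 25, 38, 40, 50, 76, 95, 100, 152, 190, 200, 380, 475, 760, 950, 1900
Sum = 1 + 2 + 4 + 5 + 8 + 10 + 19 + 20 + 25 + 38 + 40 + 50 + 76 + 95 + 100 + 152 + 190 + 200 + 380 + 475 + 760 + 950 + 1900 = 5500

No, 3800 is not perfect (5500 ≠ 3800)


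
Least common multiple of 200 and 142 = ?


GCD(200, 142) = 2
LCM = 200*142/2 = 28400/2 = 14200

LCM = 14200


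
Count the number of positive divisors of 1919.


1919 = 19^1 × 101^1
d(1919) = (1+1) × (1+1) = 4

4 divisors


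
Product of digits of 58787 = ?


5 × 8 × 7 × 8 × 7 = 15680


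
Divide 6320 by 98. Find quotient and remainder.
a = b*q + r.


6320 = 98 * 64 + 48
Check: 6272 + 48 = 6320

q = 64, r = 48


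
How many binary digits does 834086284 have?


834086284 in base 2 = 110001101101110010010110001100
Number of digits = 30

30 digits (base 2)


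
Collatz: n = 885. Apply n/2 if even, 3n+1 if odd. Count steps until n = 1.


885 → 2656 → 1328 → 664 → 332 → 166 → 83 → 250 → 125 → 376 → 188 → 94 → 47 → 142 → 71 → 214 → 107 → 322 → 161 → 484 → 242 → 121 → 364 → 182 → 91 → 274 → 137 → 412 → 206 → 103 → 310 → 155 → 466 → 233 → 700 → 350 → 175 → 526 → 263 → 790 → 395 → 1186 → 593 → 1780 → 890 → 445 → 1336 → 668 → 334 → 167 → 502 → 251 → 754 → 377 → 1132 → 566 → 283 → 850 → 425 → 1276 → 638 → 319 → 958 → 479 → 1438 → 719 → 2158 → 1079 → 3238 → 1619 → 4858 → 2429 → 7288 → 3644 → 1822 → 911 → 2734 → 1367 → 4102 → 2051 → 6154 → 3077 → 9232 → 4616 → 2308 → 1154 → 577 → 1732 → 866 → 433 → 1300 → 650 → 325 → 976 → 488 → 244 → 122 → 61 → 184 → 92 → 46 → 23 → 70 → 35 → 106 → 53 → 160 → 80 → 40 → 20 → 10 → 5 → 16 → 8 → 4 → 2 → 1
Total steps = 116

116 steps


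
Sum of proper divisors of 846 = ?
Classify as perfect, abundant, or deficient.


Proper divisors: 1, 2, 3, 6, 9, 18, 47, 94, 141, 282, 423
Sum = 1 + 2 + 3 + 6 + 9 + 18 + 47 + 94 + 141 + 282 + 423 = 1026
1026 > 846 → abundant

s(846) = 1026 (abundant)


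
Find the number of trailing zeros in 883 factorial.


floor(883/5) = 176
floor(883/25) = 35
floor(883/125) = 7
floor(883/625) = 1
Total = 219

219 trailing zeros


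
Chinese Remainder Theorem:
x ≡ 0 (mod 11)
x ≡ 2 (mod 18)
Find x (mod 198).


M = 11*18 = 198
M1 = M/11 = 18, M2 = M/18 = 11
M1^(-1) mod 11 = 8, M2^(-1) mod 18 = 5
x = 0*18*8 + 2*11*5 = 110
110 mod 198 = 110
Check: 110 mod 11 = 0 ✓, 110 mod 18 = 2 ✓

x ≡ 110 (mod 198)


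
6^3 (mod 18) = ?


6^1 mod 18 = 6
6^2 mod 18 = 0
6^3 mod 18 = 0


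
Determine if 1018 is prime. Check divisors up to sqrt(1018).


1018 / 2 = 509 (exact division)
1018 is NOT prime.

No, 1018 is not prime


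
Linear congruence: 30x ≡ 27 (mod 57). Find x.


GCD(30, 57) = 3 divides 27
Divide: 10x ≡ 9 (mod 19)
x ≡ 18 (mod 19)


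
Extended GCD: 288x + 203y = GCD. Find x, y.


Tabular extended Euclidean (each row: r = 288*s + 203*t):
r=288, s=1, t=0
r=203, s=0, t=1
q=1: r=85, s=1, t=-1   [288*(1) + 203*(-1) = 85]
q=2: r=33, s=-2, t=3   [288*(-2) + 203*(3) = 33]
q=2: r=19, s=5, t=-7   [288*(5) + 203*(-7) = 19]
q=1: r=14, s=-7, t=10   [288*(-7) + 203*(10) = 14]
q=1: r=5, s=12, t=-17   [288*(12) + 203*(-17) = 5]
q=2: r=4, s=-31, t=44   [288*(-31) + 203*(44) = 4]
q=1: r=1, s=43, t=-61   [288*(43) + 203*(-61) = 1]
q=4: r=0, s=-203, t=288   [288*(-203) + 203*(288) = 0]
GCD = 1; from the row with r=1: x=43, y=-61
Check: 288*(43) + 203*(-61) = 12384 - 12383 = 1

GCD = 1, x = 43, y = -61


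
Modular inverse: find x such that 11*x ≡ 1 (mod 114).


Use the extended Euclidean algorithm on (114, 11); each row r = 114*s + 11*t:
r=114, s=1, t=0
r=11, s=0, t=1
q=10: r=4, s=1, t=-10   [114*(1) + 11*(-10) = 4]
q=2: r=3, s=-2, t=21   [114*(-2) + 11*(21) = 3]
q=1: r=1, s=3, t=-31   [114*(3) + 11*(-31) = 1]
q=3: r=0, s=-11, t=114   [114*(-11) + 11*(114) = 0]
GCD = 1 with t = -31, so 11*(-31) ≡ 1 (mod 114)
Inverse = -31 mod 114 = 83
Check: 11 * 83 = 913 ≡ 1 (mod 114)

11^(-1) ≡ 83 (mod 114)


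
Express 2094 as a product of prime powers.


2094 / 2 = 1047
1047 / 3 = 349
349 / 349 = 1
2094 = 2 × 3 × 349


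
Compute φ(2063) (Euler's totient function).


2063 = 2063
Prime factors: 2063
φ(2063) = 2063 × (1-1/2063)
= 2063 × 2062/2063 = 2062

φ(2063) = 2062


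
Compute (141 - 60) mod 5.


141 - 60 = 81
81 mod 5 = 1


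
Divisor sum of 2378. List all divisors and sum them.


Divisors of 2378: 1, 2, 29, 41, 58, 82, 1189, 2378
Sum = 1 + 2 + 29 + 41 + 58 + 82 + 1189 + 2378 = 3780

σ(2378) = 3780


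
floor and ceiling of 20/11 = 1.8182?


20/11 = 1.8182
floor = 1
ceil = 2

floor = 1, ceil = 2


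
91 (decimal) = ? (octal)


91 (base 10) = 91 (decimal)
91 (decimal) = 133 (base 8)


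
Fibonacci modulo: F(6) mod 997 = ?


F(k) mod 997 for k=1..6:
1, 1, 2, 3, 5, 8
F(6) mod 997 = 8


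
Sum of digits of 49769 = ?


4 + 9 + 7 + 6 + 9 = 35


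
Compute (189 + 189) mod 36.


189 + 189 = 378
378 mod 36 = 18


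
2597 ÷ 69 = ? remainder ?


2597 = 69 * 37 + 44
Check: 2553 + 44 = 2597

q = 37, r = 44


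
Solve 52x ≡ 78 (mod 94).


GCD(52, 94) = 2 divides 78
Divide: 26x ≡ 39 (mod 47)
x ≡ 25 (mod 47)


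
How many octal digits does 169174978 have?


169174978 in base 8 = 1205263702
Number of digits = 10

10 digits (base 8)


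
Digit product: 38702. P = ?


3 × 8 × 7 × 0 × 2 = 0


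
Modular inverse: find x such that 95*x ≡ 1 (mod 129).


Use the extended Euclidean algorithm on (129, 95); each row r = 129*s + 95*t:
r=129, s=1, t=0
r=95, s=0, t=1
q=1: r=34, s=1, t=-1   [129*(1) + 95*(-1) = 34]
q=2: r=27, s=-2, t=3   [129*(-2) + 95*(3) = 27]
q=1: r=7, s=3, t=-4   [129*(3) + 95*(-4) = 7]
q=3: r=6, s=-11, t=15   [129*(-11) + 95*(15) = 6]
q=1: r=1, s=14, t=-19   [129*(14) + 95*(-19) = 1]
q=6: r=0, s=-95, t=129   [129*(-95) + 95*(129) = 0]
GCD = 1 with t = -19, so 95*(-19) ≡ 1 (mod 129)
Inverse = -19 mod 129 = 110
Check: 95 * 110 = 10450 ≡ 1 (mod 129)

95^(-1) ≡ 110 (mod 129)


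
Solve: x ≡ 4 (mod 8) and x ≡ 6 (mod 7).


M = 8*7 = 56
M1 = M/8 = 7, M2 = M/7 = 8
M1^(-1) mod 8 = 7, M2^(-1) mod 7 = 1
x = 4*7*7 + 6*8*1 = 244
244 mod 56 = 20
Check: 20 mod 8 = 4 ✓, 20 mod 7 = 6 ✓

x ≡ 20 (mod 56)


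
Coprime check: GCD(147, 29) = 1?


Euclidean algorithm:
147 = 5 * 29 + 2
29 = 14 * 2 + 1
2 = 2 * 1 + 0
GCD(147, 29) = 1

Yes, coprime (GCD = 1)


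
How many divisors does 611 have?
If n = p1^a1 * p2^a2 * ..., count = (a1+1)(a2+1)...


611 = 13^1 × 47^1
d(611) = (1+1) × (1+1) = 4

4 divisors


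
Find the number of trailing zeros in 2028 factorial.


floor(2028/5) = 405
floor(2028/25) = 81
floor(2028/125) = 16
floor(2028/625) = 3
Total = 505

505 trailing zeros


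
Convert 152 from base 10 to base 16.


152 (base 10) = 152 (decimal)
152 (decimal) = 98 (base 16)


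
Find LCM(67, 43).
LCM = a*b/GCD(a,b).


GCD(67, 43) = 1
LCM = 67*43/1 = 2881/1 = 2881

LCM = 2881


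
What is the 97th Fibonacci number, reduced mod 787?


F(k) mod 787 for k=1..97:
1, 1, 2, 3, 5, 8, 13, 21, 34, 55, 89, 144, 233, 377, 610, 200, 23, 223, 246, 469, 715, 397, 325, 722, 260, 195, 455, 650, 318, 181, 499, 680, 392, 285, 677, 175, 65, 240, 305, 545, 63, 608, 671, 492, 376, 81, 457, 538, 208, 746, 167, 126, 293, 419, 712, 344, 269, 613, 95, 708, 16, 724, 740, 677, 630, 520, 363, 96, 459, 555, 227, 782, 222, 217, 439, 656, 308, 177, 485, 662, 360, 235, 595, 43, 638, 681, 532, 426, 171, 597, 768, 578, 559, 350, 122, 472, 594
F(97) mod 787 = 594


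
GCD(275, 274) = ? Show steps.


275 = 1 * 274 + 1
274 = 274 * 1 + 0
GCD = 1


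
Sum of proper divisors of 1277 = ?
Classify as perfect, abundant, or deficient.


Proper divisors: 1
Sum = 1 = 1
1 < 1277 → deficient

s(1277) = 1 (deficient)


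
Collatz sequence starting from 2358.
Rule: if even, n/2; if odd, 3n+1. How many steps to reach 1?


2358 → 1179 → 3538 → 1769 → 5308 → 2654 → 1327 → 3982 → 1991 → 5974 → 2987 → 8962 → 4481 → 13444 → 6722 → 3361 → 10084 → 5042 → 2521 → 7564 → 3782 → 1891 → 5674 → 2837 → 8512 → 4256 → 2128 → 1064 → 532 → 266 → 133 → 400 → 200 → 100 → 50 → 25 → 76 → 38 → 19 → 58 → 29 → 88 → 44 → 22 → 11 → 34 → 17 → 52 → 26 → 13 → 40 → 20 → 10 → 5 → 16 → 8 → 4 → 2 → 1
Total steps = 58

58 steps


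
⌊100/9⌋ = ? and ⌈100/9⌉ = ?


100/9 = 11.1111
floor = 11
ceil = 12

floor = 11, ceil = 12


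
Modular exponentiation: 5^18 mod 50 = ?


5^1 mod 50 = 5
5^2 mod 50 = 25
5^3 mod 50 = 25
5^4 mod 50 = 25
5^5 mod 50 = 25
5^6 mod 50 = 25
5^7 mod 50 = 25
5^8 mod 50 = 25
5^9 mod 50 = 25
5^10 mod 50 = 25
5^11 mod 50 = 25
5^12 mod 50 = 25
5^13 mod 50 = 25
5^14 mod 50 = 25
5^15 mod 50 = 25
5^16 mod 50 = 25
5^17 mod 50 = 25
5^18 mod 50 = 25


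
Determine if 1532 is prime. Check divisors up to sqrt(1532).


1532 / 2 = 766 (exact division)
1532 is NOT prime.

No, 1532 is not prime


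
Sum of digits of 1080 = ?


1 + 0 + 8 + 0 = 9


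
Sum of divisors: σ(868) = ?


Divisors of 868: 1, 2, 4, 7, 14, 28, 31, 62, 124, 217, 434, 868
Sum = 1 + 2 + 4 + 7 + 14 + 28 + 31 + 62 + 124 + 217 + 434 + 868 = 1792

σ(868) = 1792


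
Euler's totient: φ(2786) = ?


2786 = 2 × 7 × 199
Prime factors: 2, 7, 199
φ(2786) = 2786 × (1-1/2) × (1-1/7) × (1-1/199)
= 2786 × 1/2 × 6/7 × 198/199 = 1188

φ(2786) = 1188


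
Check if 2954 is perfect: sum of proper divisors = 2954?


Proper divisors of 2954: 1, 2, 7, 14, 211, 422, 1477
Sum = 1 + 2 + 7 + 14 + 211 + 422 + 1477 = 2134

No, 2954 is not perfect (2134 ≠ 2954)


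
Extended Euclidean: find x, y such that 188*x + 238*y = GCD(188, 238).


Tabular extended Euclidean (each row: r = 188*s + 238*t):
r=188, s=1, t=0
r=238, s=0, t=1
q=0: r=188, s=1, t=0   [188*(1) + 238*(0) = 188]
q=1: r=50, s=-1, t=1   [188*(-1) + 238*(1) = 50]
q=3: r=38, s=4, t=-3   [188*(4) + 238*(-3) = 38]
q=1: r=12, s=-5, t=4   [188*(-5) + 238*(4) = 12]
q=3: r=2, s=19, t=-15   [188*(19) + 238*(-15) = 2]
q=6: r=0, s=-119, t=94   [188*(-119) + 238*(94) = 0]
GCD = 2; from the row with r=2: x=19, y=-15
Check: 188*(19) + 238*(-15) = 3572 - 3570 = 2

GCD = 2, x = 19, y = -15


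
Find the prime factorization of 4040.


4040 / 2 = 2020
2020 / 2 = 1010
1010 / 2 = 505
505 / 5 = 101
101 / 101 = 1
4040 = 2^3 × 5 × 101


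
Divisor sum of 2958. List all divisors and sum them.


Divisors of 2958: 1, 2, 3, 6, 17, 29, 34, 51, 58, 87, 102, 174, 493, 986, 1479, 2958
Sum = 1 + 2 + 3 + 6 + 17 + 29 + 34 + 51 + 58 + 87 + 102 + 174 + 493 + 986 + 1479 + 2958 = 6480

σ(2958) = 6480


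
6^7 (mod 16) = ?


6^1 mod 16 = 6
6^2 mod 16 = 4
6^3 mod 16 = 8
6^4 mod 16 = 0
6^5 mod 16 = 0
6^6 mod 16 = 0
6^7 mod 16 = 0


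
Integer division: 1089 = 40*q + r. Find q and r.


1089 = 40 * 27 + 9
Check: 1080 + 9 = 1089

q = 27, r = 9


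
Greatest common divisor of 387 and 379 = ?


387 = 1 * 379 + 8
379 = 47 * 8 + 3
8 = 2 * 3 + 2
3 = 1 * 2 + 1
2 = 2 * 1 + 0
GCD = 1


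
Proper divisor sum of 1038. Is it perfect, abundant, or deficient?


Proper divisors: 1, 2, 3, 6, 173, 346, 519
Sum = 1 + 2 + 3 + 6 + 173 + 346 + 519 = 1050
1050 > 1038 → abundant

s(1038) = 1050 (abundant)


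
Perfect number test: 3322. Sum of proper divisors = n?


Proper divisors of 3322: 1, 2, 11, 22, 151, 302, 1661
Sum = 1 + 2 + 11 + 22 + 151 + 302 + 1661 = 2150

No, 3322 is not perfect (2150 ≠ 3322)


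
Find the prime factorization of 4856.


4856 / 2 = 2428
2428 / 2 = 1214
1214 / 2 = 607
607 / 607 = 1
4856 = 2^3 × 607


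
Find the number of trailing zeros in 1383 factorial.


floor(1383/5) = 276
floor(1383/25) = 55
floor(1383/125) = 11
floor(1383/625) = 2
Total = 344

344 trailing zeros


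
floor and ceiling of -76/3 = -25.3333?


-76/3 = -25.3333
floor = -26
ceil = -25

floor = -26, ceil = -25


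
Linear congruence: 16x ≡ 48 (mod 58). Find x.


GCD(16, 58) = 2 divides 48
Divide: 8x ≡ 24 (mod 29)
x ≡ 3 (mod 29)


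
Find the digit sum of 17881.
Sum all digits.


1 + 7 + 8 + 8 + 1 = 25


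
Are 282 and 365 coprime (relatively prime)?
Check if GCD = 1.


Euclidean algorithm:
365 = 1 * 282 + 83
282 = 3 * 83 + 33
83 = 2 * 33 + 17
33 = 1 * 17 + 16
17 = 1 * 16 + 1
16 = 16 * 1 + 0
GCD(282, 365) = 1

Yes, coprime (GCD = 1)


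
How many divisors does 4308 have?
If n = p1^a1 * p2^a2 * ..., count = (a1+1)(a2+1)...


4308 = 2^2 × 3^1 × 359^1
d(4308) = (2+1) × (1+1) × (1+1) = 12

12 divisors


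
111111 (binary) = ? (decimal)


111111 (base 2) = 63 (decimal)
63 (decimal) = 63 (base 10)


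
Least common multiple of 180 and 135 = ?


GCD(180, 135) = 45
LCM = 180*135/45 = 24300/45 = 540

LCM = 540


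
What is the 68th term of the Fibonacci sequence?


Sequence: 1, 1, 2, 3, 5, 8, 13, 21, 34, 55, 89, 144, 233, 377, 610, 987, 1597, 2584, 4181, 6765, 10946, 17711, 28657, 46368, 75025, 121393, 196418, 317811, 514229, 832040, 1346269, 2178309, 3524578, 5702887, 9227465, 14930352, 24157817, 39088169, 63245986, 102334155, 165580141, 267914296, 433494437, 701408733, 1134903170, 1836311903, 2971215073, 4807526976, 7778742049, 12586269025, 20365011074, 32951280099, 53316291173, 86267571272, 139583862445, 225851433717, 365435296162, 591286729879, 956722026041, 1548008755920, 2504730781961, 4052739537881, 6557470319842, 10610209857723, 17167680177565, 27777890035288, 44945570212853, 72723460248141
F(68) = 72723460248141


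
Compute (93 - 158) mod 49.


93 - 158 = -65
-65 mod 49 = 33


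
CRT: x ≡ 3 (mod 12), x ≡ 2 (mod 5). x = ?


M = 12*5 = 60
M1 = M/12 = 5, M2 = M/5 = 12
M1^(-1) mod 12 = 5, M2^(-1) mod 5 = 3
x = 3*5*5 + 2*12*3 = 147
147 mod 60 = 27
Check: 27 mod 12 = 3 ✓, 27 mod 5 = 2 ✓

x ≡ 27 (mod 60)


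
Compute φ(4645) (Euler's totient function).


4645 = 5 × 929
Prime factors: 5, 929
φ(4645) = 4645 × (1-1/5) × (1-1/929)
= 4645 × 4/5 × 928/929 = 3712

φ(4645) = 3712


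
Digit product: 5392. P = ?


5 × 3 × 9 × 2 = 270


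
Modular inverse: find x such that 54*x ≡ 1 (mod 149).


Use the extended Euclidean algorithm on (149, 54); each row r = 149*s + 54*t:
r=149, s=1, t=0
r=54, s=0, t=1
q=2: r=41, s=1, t=-2   [149*(1) + 54*(-2) = 41]
q=1: r=13, s=-1, t=3   [149*(-1) + 54*(3) = 13]
q=3: r=2, s=4, t=-11   [149*(4) + 54*(-11) = 2]
q=6: r=1, s=-25, t=69   [149*(-25) + 54*(69) = 1]
q=2: r=0, s=54, t=-149   [149*(54) + 54*(-149) = 0]
GCD = 1 with t = 69, so 54*(69) ≡ 1 (mod 149)
Inverse = 69 mod 149 = 69
Check: 54 * 69 = 3726 ≡ 1 (mod 149)

54^(-1) ≡ 69 (mod 149)


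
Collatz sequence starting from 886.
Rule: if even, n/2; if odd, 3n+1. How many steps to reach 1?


886 → 443 → 1330 → 665 → 1996 → 998 → 499 → 1498 → 749 → 2248 → 1124 → 562 → 281 → 844 → 422 → 211 → 634 → 317 → 952 → 476 → 238 → 119 → 358 → 179 → 538 → 269 → 808 → 404 → 202 → 101 → 304 → 152 → 76 → 38 → 19 → 58 → 29 → 88 → 44 → 22 → 11 → 34 → 17 → 52 → 26 → 13 → 40 → 20 → 10 → 5 → 16 → 8 → 4 → 2 → 1
Total steps = 54

54 steps


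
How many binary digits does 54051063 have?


54051063 in base 2 = 11001110001100000011110111
Number of digits = 26

26 digits (base 2)


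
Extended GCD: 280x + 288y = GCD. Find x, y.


Tabular extended Euclidean (each row: r = 280*s + 288*t):
r=280, s=1, t=0
r=288, s=0, t=1
q=0: r=280, s=1, t=0   [280*(1) + 288*(0) = 280]
q=1: r=8, s=-1, t=1   [280*(-1) + 288*(1) = 8]
q=35: r=0, s=36, t=-35   [280*(36) + 288*(-35) = 0]
GCD = 8; from the row with r=8: x=-1, y=1
Check: 280*(-1) + 288*(1) = -280 + 288 = 8

GCD = 8, x = -1, y = 1


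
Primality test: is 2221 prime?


Check divisors up to sqrt(2221) = 47.1275
No divisors found.
2221 is prime.

Yes, 2221 is prime


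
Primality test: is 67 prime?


Check divisors up to sqrt(67) = 8.1854
No divisors found.
67 is prime.

Yes, 67 is prime


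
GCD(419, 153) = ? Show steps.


419 = 2 * 153 + 113
153 = 1 * 113 + 40
113 = 2 * 40 + 33
40 = 1 * 33 + 7
33 = 4 * 7 + 5
7 = 1 * 5 + 2
5 = 2 * 2 + 1
2 = 2 * 1 + 0
GCD = 1


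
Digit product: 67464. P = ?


6 × 7 × 4 × 6 × 4 = 4032


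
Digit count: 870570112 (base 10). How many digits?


870570112 has 9 digits in base 10
floor(log10(870570112)) + 1 = floor(8.9398) + 1 = 9

9 digits (base 10)


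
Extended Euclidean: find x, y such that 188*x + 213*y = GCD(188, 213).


Tabular extended Euclidean (each row: r = 188*s + 213*t):
r=188, s=1, t=0
r=213, s=0, t=1
q=0: r=188, s=1, t=0   [188*(1) + 213*(0) = 188]
q=1: r=25, s=-1, t=1   [188*(-1) + 213*(1) = 25]
q=7: r=13, s=8, t=-7   [188*(8) + 213*(-7) = 13]
q=1: r=12, s=-9, t=8   [188*(-9) + 213*(8) = 12]
q=1: r=1, s=17, t=-15   [188*(17) + 213*(-15) = 1]
q=12: r=0, s=-213, t=188   [188*(-213) + 213*(188) = 0]
GCD = 1; from the row with r=1: x=17, y=-15
Check: 188*(17) + 213*(-15) = 3196 - 3195 = 1

GCD = 1, x = 17, y = -15


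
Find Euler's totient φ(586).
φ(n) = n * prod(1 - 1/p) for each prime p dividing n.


586 = 2 × 293
Prime factors: 2, 293
φ(586) = 586 × (1-1/2) × (1-1/293)
= 586 × 1/2 × 292/293 = 292

φ(586) = 292


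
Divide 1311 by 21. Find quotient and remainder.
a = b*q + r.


1311 = 21 * 62 + 9
Check: 1302 + 9 = 1311

q = 62, r = 9


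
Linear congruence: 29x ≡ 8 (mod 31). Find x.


GCD(29, 31) = 1, unique solution
a^(-1) mod 31 = 15
x = 15 * 8 mod 31 = 27

x ≡ 27 (mod 31)


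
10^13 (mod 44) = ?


10^1 mod 44 = 10
10^2 mod 44 = 12
10^3 mod 44 = 32
10^4 mod 44 = 12
10^5 mod 44 = 32
10^6 mod 44 = 12
10^7 mod 44 = 32
10^8 mod 44 = 12
10^9 mod 44 = 32
10^10 mod 44 = 12
10^11 mod 44 = 32
10^12 mod 44 = 12
10^13 mod 44 = 32


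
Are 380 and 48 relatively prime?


Euclidean algorithm:
380 = 7 * 48 + 44
48 = 1 * 44 + 4
44 = 11 * 4 + 0
GCD(380, 48) = 4

No, not coprime (GCD = 4)


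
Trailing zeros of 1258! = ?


floor(1258/5) = 251
floor(1258/25) = 50
floor(1258/125) = 10
floor(1258/625) = 2
Total = 313

313 trailing zeros


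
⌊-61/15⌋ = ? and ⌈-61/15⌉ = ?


-61/15 = -4.0667
floor = -5
ceil = -4

floor = -5, ceil = -4


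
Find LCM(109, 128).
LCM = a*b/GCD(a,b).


GCD(109, 128) = 1
LCM = 109*128/1 = 13952/1 = 13952

LCM = 13952


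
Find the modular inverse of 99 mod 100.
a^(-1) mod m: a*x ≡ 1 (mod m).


Use the extended Euclidean algorithm on (100, 99); each row r = 100*s + 99*t:
r=100, s=1, t=0
r=99, s=0, t=1
q=1: r=1, s=1, t=-1   [100*(1) + 99*(-1) = 1]
q=99: r=0, s=-99, t=100   [100*(-99) + 99*(100) = 0]
GCD = 1 with t = -1, so 99*(-1) ≡ 1 (mod 100)
Inverse = -1 mod 100 = 99
Check: 99 * 99 = 9801 ≡ 1 (mod 100)

99^(-1) ≡ 99 (mod 100)


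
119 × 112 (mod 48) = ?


119 × 112 = 13328
13328 mod 48 = 32


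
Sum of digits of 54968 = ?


5 + 4 + 9 + 6 + 8 = 32


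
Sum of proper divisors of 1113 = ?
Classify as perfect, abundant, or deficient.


Proper divisors: 1, 3, 7, 21, 53, 159, 371
Sum = 1 + 3 + 7 + 21 + 53 + 159 + 371 = 615
615 < 1113 → deficient

s(1113) = 615 (deficient)


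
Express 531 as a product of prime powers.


531 / 3 = 177
177 / 3 = 59
59 / 59 = 1
531 = 3^2 × 59


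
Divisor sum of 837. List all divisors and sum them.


Divisors of 837: 1, 3, 9, 27, 31, 93, 279, 837
Sum = 1 + 3 + 9 + 27 + 31 + 93 + 279 + 837 = 1280

σ(837) = 1280


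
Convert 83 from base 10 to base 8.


83 (base 10) = 83 (decimal)
83 (decimal) = 123 (base 8)


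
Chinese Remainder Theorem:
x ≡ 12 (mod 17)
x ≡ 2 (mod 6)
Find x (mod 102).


M = 17*6 = 102
M1 = M/17 = 6, M2 = M/6 = 17
M1^(-1) mod 17 = 3, M2^(-1) mod 6 = 5
x = 12*6*3 + 2*17*5 = 386
386 mod 102 = 80
Check: 80 mod 17 = 12 ✓, 80 mod 6 = 2 ✓

x ≡ 80 (mod 102)


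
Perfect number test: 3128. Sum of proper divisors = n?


Proper divisors of 3128: 1, 2, 4, 8, 17, 23, 34, 46, 68, 92, 136, 184, 391, 782, 1564
Sum = 1 + 2 + 4 + 8 + 17 + 23 + 34 + 46 + 68 + 92 + 136 + 184 + 391 + 782 + 1564 = 3352

No, 3128 is not perfect (3352 ≠ 3128)


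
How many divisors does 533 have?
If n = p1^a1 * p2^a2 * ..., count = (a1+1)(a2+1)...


533 = 13^1 × 41^1
d(533) = (1+1) × (1+1) = 4

4 divisors


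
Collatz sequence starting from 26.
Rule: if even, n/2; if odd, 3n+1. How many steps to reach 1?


26 → 13 → 40 → 20 → 10 → 5 → 16 → 8 → 4 → 2 → 1
Total steps = 10

10 steps


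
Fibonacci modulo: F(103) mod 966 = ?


F(k) mod 966 for k=1..103:
1, 1, 2, 3, 5, 8, 13, 21, 34, 55, 89, 144, 233, 377, 610, 21, 631, 652, 317, 3, 320, 323, 643, 0, 643, 643, 320, 963, 317, 314, 631, 945, 610, 589, 233, 822, 89, 911, 34, 945, 13, 958, 5, 963, 2, 965, 1, 0, 1, 1, 2, 3, 5, 8, 13, 21, 34, 55, 89, 144, 233, 377, 610, 21, 631, 652, 317, 3, 320, 323, 643, 0, 643, 643, 320, 963, 317, 314, 631, 945, 610, 589, 233, 822, 89, 911, 34, 945, 13, 958, 5, 963, 2, 965, 1, 0, 1, 1, 2, 3, 5, 8, 13
F(103) mod 966 = 13


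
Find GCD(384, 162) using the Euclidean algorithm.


384 = 2 * 162 + 60
162 = 2 * 60 + 42
60 = 1 * 42 + 18
42 = 2 * 18 + 6
18 = 3 * 6 + 0
GCD = 6


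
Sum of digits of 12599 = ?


1 + 2 + 5 + 9 + 9 = 26


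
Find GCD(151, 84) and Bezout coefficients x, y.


Tabular extended Euclidean (each row: r = 151*s + 84*t):
r=151, s=1, t=0
r=84, s=0, t=1
q=1: r=67, s=1, t=-1   [151*(1) + 84*(-1) = 67]
q=1: r=17, s=-1, t=2   [151*(-1) + 84*(2) = 17]
q=3: r=16, s=4, t=-7   [151*(4) + 84*(-7) = 16]
q=1: r=1, s=-5, t=9   [151*(-5) + 84*(9) = 1]
q=16: r=0, s=84, t=-151   [151*(84) + 84*(-151) = 0]
GCD = 1; from the row with r=1: x=-5, y=9
Check: 151*(-5) + 84*(9) = -755 + 756 = 1

GCD = 1, x = -5, y = 9


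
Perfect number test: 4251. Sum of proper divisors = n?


Proper divisors of 4251: 1, 3, 13, 39, 109, 327, 1417
Sum = 1 + 3 + 13 + 39 + 109 + 327 + 1417 = 1909

No, 4251 is not perfect (1909 ≠ 4251)


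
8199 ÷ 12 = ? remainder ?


8199 = 12 * 683 + 3
Check: 8196 + 3 = 8199

q = 683, r = 3


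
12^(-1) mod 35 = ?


Use the extended Euclidean algorithm on (35, 12); each row r = 35*s + 12*t:
r=35, s=1, t=0
r=12, s=0, t=1
q=2: r=11, s=1, t=-2   [35*(1) + 12*(-2) = 11]
q=1: r=1, s=-1, t=3   [35*(-1) + 12*(3) = 1]
q=11: r=0, s=12, t=-35   [35*(12) + 12*(-35) = 0]
GCD = 1 with t = 3, so 12*(3) ≡ 1 (mod 35)
Inverse = 3 mod 35 = 3
Check: 12 * 3 = 36 ≡ 1 (mod 35)

12^(-1) ≡ 3 (mod 35)


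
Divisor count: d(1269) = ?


1269 = 3^3 × 47^1
d(1269) = (3+1) × (1+1) = 8

8 divisors


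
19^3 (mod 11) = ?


19^1 mod 11 = 8
19^2 mod 11 = 9
19^3 mod 11 = 6


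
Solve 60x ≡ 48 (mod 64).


GCD(60, 64) = 4 divides 48
Divide: 15x ≡ 12 (mod 16)
x ≡ 4 (mod 16)


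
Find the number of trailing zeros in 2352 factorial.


floor(2352/5) = 470
floor(2352/25) = 94
floor(2352/125) = 18
floor(2352/625) = 3
Total = 585

585 trailing zeros


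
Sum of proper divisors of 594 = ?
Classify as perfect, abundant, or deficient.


Proper divisors: 1, 2, 3, 6, 9, 11, 18, 22, 27, 33, 54, 66, 99, 198, 297
Sum = 1 + 2 + 3 + 6 + 9 + 11 + 18 + 22 + 27 + 33 + 54 + 66 + 99 + 198 + 297 = 846
846 > 594 → abundant

s(594) = 846 (abundant)


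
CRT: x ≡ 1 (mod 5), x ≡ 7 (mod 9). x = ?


M = 5*9 = 45
M1 = M/5 = 9, M2 = M/9 = 5
M1^(-1) mod 5 = 4, M2^(-1) mod 9 = 2
x = 1*9*4 + 7*5*2 = 106
106 mod 45 = 16
Check: 16 mod 5 = 1 ✓, 16 mod 9 = 7 ✓

x ≡ 16 (mod 45)


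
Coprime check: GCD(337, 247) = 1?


Euclidean algorithm:
337 = 1 * 247 + 90
247 = 2 * 90 + 67
90 = 1 * 67 + 23
67 = 2 * 23 + 21
23 = 1 * 21 + 2
21 = 10 * 2 + 1
2 = 2 * 1 + 0
GCD(337, 247) = 1

Yes, coprime (GCD = 1)


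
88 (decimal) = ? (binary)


88 (base 10) = 88 (decimal)
88 (decimal) = 1011000 (base 2)


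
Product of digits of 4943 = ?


4 × 9 × 4 × 3 = 432


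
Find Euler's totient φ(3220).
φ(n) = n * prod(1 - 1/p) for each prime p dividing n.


3220 = 2^2 × 5 × 7 × 23
Prime factors: 2, 5, 7, 23
φ(3220) = 3220 × (1-1/2) × (1-1/5) × (1-1/7) × (1-1/23)
= 3220 × 1/2 × 4/5 × 6/7 × 22/23 = 1056

φ(3220) = 1056


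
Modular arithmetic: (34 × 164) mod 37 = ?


34 × 164 = 5576
5576 mod 37 = 26


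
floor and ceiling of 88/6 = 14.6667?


88/6 = 14.6667
floor = 14
ceil = 15

floor = 14, ceil = 15


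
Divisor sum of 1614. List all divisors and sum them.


Divisors of 1614: 1, 2, 3, 6, 269, 538, 807, 1614
Sum = 1 + 2 + 3 + 6 + 269 + 538 + 807 + 1614 = 3240

σ(1614) = 3240


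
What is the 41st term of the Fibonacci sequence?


Sequence: 1, 1, 2, 3, 5, 8, 13, 21, 34, 55, 89, 144, 233, 377, 610, 987, 1597, 2584, 4181, 6765, 10946, 17711, 28657, 46368, 75025, 121393, 196418, 317811, 514229, 832040, 1346269, 2178309, 3524578, 5702887, 9227465, 14930352, 24157817, 39088169, 63245986, 102334155, 165580141
F(41) = 165580141


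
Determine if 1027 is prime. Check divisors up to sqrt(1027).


1027 / 13 = 79 (exact division)
1027 is NOT prime.

No, 1027 is not prime


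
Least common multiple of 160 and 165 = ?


GCD(160, 165) = 5
LCM = 160*165/5 = 26400/5 = 5280

LCM = 5280


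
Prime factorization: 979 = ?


979 / 11 = 89
89 / 89 = 1
979 = 11 × 89


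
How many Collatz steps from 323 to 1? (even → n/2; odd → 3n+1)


323 → 970 → 485 → 1456 → 728 → 364 → 182 → 91 → 274 → 137 → 412 → 206 → 103 → 310 → 155 → 466 → 233 → 700 → 350 → 175 → 526 → 263 → 790 → 395 → 1186 → 593 → 1780 → 890 → 445 → 1336 → 668 → 334 → 167 → 502 → 251 → 754 → 377 → 1132 → 566 → 283 → 850 → 425 → 1276 → 638 → 319 → 958 → 479 → 1438 → 719 → 2158 → 1079 → 3238 → 1619 → 4858 → 2429 → 7288 → 3644 → 1822 → 911 → 2734 → 1367 → 4102 → 2051 → 6154 → 3077 → 9232 → 4616 → 2308 → 1154 → 577 → 1732 → 866 → 433 → 1300 → 650 → 325 → 976 → 488 → 244 → 122 → 61 → 184 → 92 → 46 → 23 → 70 → 35 → 106 → 53 → 160 → 80 → 40 → 20 → 10 → 5 → 16 → 8 → 4 → 2 → 1
Total steps = 99

99 steps


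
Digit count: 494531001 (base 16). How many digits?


494531001 in base 16 = 1D79F1B9
Number of digits = 8

8 digits (base 16)


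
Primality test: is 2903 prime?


Check divisors up to sqrt(2903) = 53.8795
No divisors found.
2903 is prime.

Yes, 2903 is prime


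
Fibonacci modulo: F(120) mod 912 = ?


F(k) mod 912 for k=1..120:
1, 1, 2, 3, 5, 8, 13, 21, 34, 55, 89, 144, 233, 377, 610, 75, 685, 760, 533, 381, 2, 383, 385, 768, 241, 97, 338, 435, 773, 296, 157, 453, 610, 151, 761, 0, 761, 761, 610, 459, 157, 616, 773, 477, 338, 815, 241, 144, 385, 529, 2, 531, 533, 152, 685, 837, 610, 535, 233, 768, 89, 857, 34, 891, 13, 904, 5, 909, 2, 911, 1, 0, 1, 1, 2, 3, 5, 8, 13, 21, 34, 55, 89, 144, 233, 377, 610, 75, 685, 760, 533, 381, 2, 383, 385, 768, 241, 97, 338, 435, 773, 296, 157, 453, 610, 151, 761, 0, 761, 761, 610, 459, 157, 616, 773, 477, 338, 815, 241, 144
F(120) mod 912 = 144


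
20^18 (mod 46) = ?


20^1 mod 46 = 20
20^2 mod 46 = 32
20^3 mod 46 = 42
20^4 mod 46 = 12
20^5 mod 46 = 10
20^6 mod 46 = 16
20^7 mod 46 = 44
20^8 mod 46 = 6
20^9 mod 46 = 28
20^10 mod 46 = 8
20^11 mod 46 = 22
20^12 mod 46 = 26
20^13 mod 46 = 14
20^14 mod 46 = 4
20^15 mod 46 = 34
20^16 mod 46 = 36
20^17 mod 46 = 30
20^18 mod 46 = 2


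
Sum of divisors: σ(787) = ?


Divisors of 787: 1, 787
Sum = 1 + 787 = 788

σ(787) = 788


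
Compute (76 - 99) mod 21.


76 - 99 = -23
-23 mod 21 = 19


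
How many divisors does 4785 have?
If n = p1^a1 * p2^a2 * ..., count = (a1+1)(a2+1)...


4785 = 3^1 × 5^1 × 11^1 × 29^1
d(4785) = (1+1) × (1+1) × (1+1) × (1+1) = 16

16 divisors


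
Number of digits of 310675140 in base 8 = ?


310675140 in base 8 = 2241103304
Number of digits = 10

10 digits (base 8)


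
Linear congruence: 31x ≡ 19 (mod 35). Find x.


GCD(31, 35) = 1, unique solution
a^(-1) mod 35 = 26
x = 26 * 19 mod 35 = 4

x ≡ 4 (mod 35)


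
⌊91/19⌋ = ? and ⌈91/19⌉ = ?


91/19 = 4.7895
floor = 4
ceil = 5

floor = 4, ceil = 5


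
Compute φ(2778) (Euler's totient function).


2778 = 2 × 3 × 463
Prime factors: 2, 3, 463
φ(2778) = 2778 × (1-1/2) × (1-1/3) × (1-1/463)
= 2778 × 1/2 × 2/3 × 462/463 = 924

φ(2778) = 924


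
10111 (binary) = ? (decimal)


10111 (base 2) = 23 (decimal)
23 (decimal) = 23 (base 10)


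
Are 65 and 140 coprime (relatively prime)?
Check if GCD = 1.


Euclidean algorithm:
140 = 2 * 65 + 10
65 = 6 * 10 + 5
10 = 2 * 5 + 0
GCD(65, 140) = 5

No, not coprime (GCD = 5)


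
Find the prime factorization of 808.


808 / 2 = 404
404 / 2 = 202
202 / 2 = 101
101 / 101 = 1
808 = 2^3 × 101


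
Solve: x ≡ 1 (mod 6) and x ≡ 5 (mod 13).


M = 6*13 = 78
M1 = M/6 = 13, M2 = M/13 = 6
M1^(-1) mod 6 = 1, M2^(-1) mod 13 = 11
x = 1*13*1 + 5*6*11 = 343
343 mod 78 = 31
Check: 31 mod 6 = 1 ✓, 31 mod 13 = 5 ✓

x ≡ 31 (mod 78)


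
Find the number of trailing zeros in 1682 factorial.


floor(1682/5) = 336
floor(1682/25) = 67
floor(1682/125) = 13
floor(1682/625) = 2
Total = 418

418 trailing zeros


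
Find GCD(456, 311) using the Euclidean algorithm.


456 = 1 * 311 + 145
311 = 2 * 145 + 21
145 = 6 * 21 + 19
21 = 1 * 19 + 2
19 = 9 * 2 + 1
2 = 2 * 1 + 0
GCD = 1


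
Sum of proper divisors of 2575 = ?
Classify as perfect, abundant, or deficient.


Proper divisors: 1, 5, 25, 103, 515
Sum = 1 + 5 + 25 + 103 + 515 = 649
649 < 2575 → deficient

s(2575) = 649 (deficient)


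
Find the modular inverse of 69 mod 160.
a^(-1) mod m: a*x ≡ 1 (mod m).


Use the extended Euclidean algorithm on (160, 69); each row r = 160*s + 69*t:
r=160, s=1, t=0
r=69, s=0, t=1
q=2: r=22, s=1, t=-2   [160*(1) + 69*(-2) = 22]
q=3: r=3, s=-3, t=7   [160*(-3) + 69*(7) = 3]
q=7: r=1, s=22, t=-51   [160*(22) + 69*(-51) = 1]
q=3: r=0, s=-69, t=160   [160*(-69) + 69*(160) = 0]
GCD = 1 with t = -51, so 69*(-51) ≡ 1 (mod 160)
Inverse = -51 mod 160 = 109
Check: 69 * 109 = 7521 ≡ 1 (mod 160)

69^(-1) ≡ 109 (mod 160)


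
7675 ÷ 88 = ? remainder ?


7675 = 88 * 87 + 19
Check: 7656 + 19 = 7675

q = 87, r = 19


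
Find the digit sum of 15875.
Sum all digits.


1 + 5 + 8 + 7 + 5 = 26


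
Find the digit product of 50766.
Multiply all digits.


5 × 0 × 7 × 6 × 6 = 0


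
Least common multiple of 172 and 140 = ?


GCD(172, 140) = 4
LCM = 172*140/4 = 24080/4 = 6020

LCM = 6020


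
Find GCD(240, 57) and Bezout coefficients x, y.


Tabular extended Euclidean (each row: r = 240*s + 57*t):
r=240, s=1, t=0
r=57, s=0, t=1
q=4: r=12, s=1, t=-4   [240*(1) + 57*(-4) = 12]
q=4: r=9, s=-4, t=17   [240*(-4) + 57*(17) = 9]
q=1: r=3, s=5, t=-21   [240*(5) + 57*(-21) = 3]
q=3: r=0, s=-19, t=80   [240*(-19) + 57*(80) = 0]
GCD = 3; from the row with r=3: x=5, y=-21
Check: 240*(5) + 57*(-21) = 1200 - 1197 = 3

GCD = 3, x = 5, y = -21


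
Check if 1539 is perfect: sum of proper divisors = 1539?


Proper divisors of 1539: 1, 3, 9, 19, 27, 57, 81, 171, 513
Sum = 1 + 3 + 9 + 19 + 27 + 57 + 81 + 171 + 513 = 881

No, 1539 is not perfect (881 ≠ 1539)


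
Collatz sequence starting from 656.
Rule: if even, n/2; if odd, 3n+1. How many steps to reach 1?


656 → 328 → 164 → 82 → 41 → 124 → 62 → 31 → 94 → 47 → 142 → 71 → 214 → 107 → 322 → 161 → 484 → 242 → 121 → 364 → 182 → 91 → 274 → 137 → 412 → 206 → 103 → 310 → 155 → 466 → 233 → 700 → 350 → 175 → 526 → 263 → 790 → 395 → 1186 → 593 → 1780 → 890 → 445 → 1336 → 668 → 334 → 167 → 502 → 251 → 754 → 377 → 1132 → 566 → 283 → 850 → 425 → 1276 → 638 → 319 → 958 → 479 → 1438 → 719 → 2158 → 1079 → 3238 → 1619 → 4858 → 2429 → 7288 → 3644 → 1822 → 911 → 2734 → 1367 → 4102 → 2051 → 6154 → 3077 → 9232 → 4616 → 2308 → 1154 → 577 → 1732 → 866 → 433 → 1300 → 650 → 325 → 976 → 488 → 244 → 122 → 61 → 184 → 92 → 46 → 23 → 70 → 35 → 106 → 53 → 160 → 80 → 40 → 20 → 10 → 5 → 16 → 8 → 4 → 2 → 1
Total steps = 113

113 steps


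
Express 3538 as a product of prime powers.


3538 / 2 = 1769
1769 / 29 = 61
61 / 61 = 1
3538 = 2 × 29 × 61


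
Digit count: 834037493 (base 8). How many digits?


834037493 in base 8 = 6155463365
Number of digits = 10

10 digits (base 8)


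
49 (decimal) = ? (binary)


49 (base 10) = 49 (decimal)
49 (decimal) = 110001 (base 2)


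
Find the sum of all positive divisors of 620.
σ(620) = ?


Divisors of 620: 1, 2, 4, 5, 10, 20, 31, 62, 124, 155, 310, 620
Sum = 1 + 2 + 4 + 5 + 10 + 20 + 31 + 62 + 124 + 155 + 310 + 620 = 1344

σ(620) = 1344


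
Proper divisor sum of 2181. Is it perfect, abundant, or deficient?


Proper divisors: 1, 3, 727
Sum = 1 + 3 + 727 = 731
731 < 2181 → deficient

s(2181) = 731 (deficient)


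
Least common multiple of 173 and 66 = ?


GCD(173, 66) = 1
LCM = 173*66/1 = 11418/1 = 11418

LCM = 11418


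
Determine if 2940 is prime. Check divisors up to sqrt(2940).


2940 / 2 = 1470 (exact division)
2940 is NOT prime.

No, 2940 is not prime


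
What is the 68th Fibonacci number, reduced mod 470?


F(k) mod 470 for k=1..68:
1, 1, 2, 3, 5, 8, 13, 21, 34, 55, 89, 144, 233, 377, 140, 47, 187, 234, 421, 185, 136, 321, 457, 308, 295, 133, 428, 91, 49, 140, 189, 329, 48, 377, 425, 332, 287, 149, 436, 115, 81, 196, 277, 3, 280, 283, 93, 376, 469, 375, 374, 279, 183, 462, 175, 167, 342, 39, 381, 420, 331, 281, 142, 423, 95, 48, 143, 191
F(68) mod 470 = 191


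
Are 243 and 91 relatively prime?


Euclidean algorithm:
243 = 2 * 91 + 61
91 = 1 * 61 + 30
61 = 2 * 30 + 1
30 = 30 * 1 + 0
GCD(243, 91) = 1

Yes, coprime (GCD = 1)


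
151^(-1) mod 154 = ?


Use the extended Euclidean algorithm on (154, 151); each row r = 154*s + 151*t:
r=154, s=1, t=0
r=151, s=0, t=1
q=1: r=3, s=1, t=-1   [154*(1) + 151*(-1) = 3]
q=50: r=1, s=-50, t=51   [154*(-50) + 151*(51) = 1]
q=3: r=0, s=151, t=-154   [154*(151) + 151*(-154) = 0]
GCD = 1 with t = 51, so 151*(51) ≡ 1 (mod 154)
Inverse = 51 mod 154 = 51
Check: 151 * 51 = 7701 ≡ 1 (mod 154)

151^(-1) ≡ 51 (mod 154)


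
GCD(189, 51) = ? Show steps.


189 = 3 * 51 + 36
51 = 1 * 36 + 15
36 = 2 * 15 + 6
15 = 2 * 6 + 3
6 = 2 * 3 + 0
GCD = 3


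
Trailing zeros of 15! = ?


floor(15/5) = 3
Total = 3

3 trailing zeros


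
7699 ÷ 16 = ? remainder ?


7699 = 16 * 481 + 3
Check: 7696 + 3 = 7699

q = 481, r = 3


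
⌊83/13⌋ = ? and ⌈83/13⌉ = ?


83/13 = 6.3846
floor = 6
ceil = 7

floor = 6, ceil = 7


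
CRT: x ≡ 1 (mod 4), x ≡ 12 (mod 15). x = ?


M = 4*15 = 60
M1 = M/4 = 15, M2 = M/15 = 4
M1^(-1) mod 4 = 3, M2^(-1) mod 15 = 4
x = 1*15*3 + 12*4*4 = 237
237 mod 60 = 57
Check: 57 mod 4 = 1 ✓, 57 mod 15 = 12 ✓

x ≡ 57 (mod 60)


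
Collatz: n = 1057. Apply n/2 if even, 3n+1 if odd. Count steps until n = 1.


1057 → 3172 → 1586 → 793 → 2380 → 1190 → 595 → 1786 → 893 → 2680 → 1340 → 670 → 335 → 1006 → 503 → 1510 → 755 → 2266 → 1133 → 3400 → 1700 → 850 → 425 → 1276 → 638 → 319 → 958 → 479 → 1438 → 719 → 2158 → 1079 → 3238 → 1619 → 4858 → 2429 → 7288 → 3644 → 1822 → 911 → 2734 → 1367 → 4102 → 2051 → 6154 → 3077 → 9232 → 4616 → 2308 → 1154 → 577 → 1732 → 866 → 433 → 1300 → 650 → 325 → 976 → 488 → 244 → 122 → 61 → 184 → 92 → 46 → 23 → 70 → 35 → 106 → 53 → 160 → 80 → 40 → 20 → 10 → 5 → 16 → 8 → 4 → 2 → 1
Total steps = 80

80 steps


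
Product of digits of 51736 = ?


5 × 1 × 7 × 3 × 6 = 630


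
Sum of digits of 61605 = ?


6 + 1 + 6 + 0 + 5 = 18


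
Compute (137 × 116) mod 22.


137 × 116 = 15892
15892 mod 22 = 8


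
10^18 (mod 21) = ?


10^1 mod 21 = 10
10^2 mod 21 = 16
10^3 mod 21 = 13
10^4 mod 21 = 4
10^5 mod 21 = 19
10^6 mod 21 = 1
10^7 mod 21 = 10
10^8 mod 21 = 16
10^9 mod 21 = 13
10^10 mod 21 = 4
10^11 mod 21 = 19
10^12 mod 21 = 1
10^13 mod 21 = 10
10^14 mod 21 = 16
10^15 mod 21 = 13
10^16 mod 21 = 4
10^17 mod 21 = 19
10^18 mod 21 = 1


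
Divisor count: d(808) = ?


808 = 2^3 × 101^1
d(808) = (3+1) × (1+1) = 8

8 divisors


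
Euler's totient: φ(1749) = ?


1749 = 3 × 11 × 53
Prime factors: 3, 11, 53
φ(1749) = 1749 × (1-1/3) × (1-1/11) × (1-1/53)
= 1749 × 2/3 × 10/11 × 52/53 = 1040

φ(1749) = 1040


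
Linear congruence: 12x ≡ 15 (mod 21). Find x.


GCD(12, 21) = 3 divides 15
Divide: 4x ≡ 5 (mod 7)
x ≡ 3 (mod 7)


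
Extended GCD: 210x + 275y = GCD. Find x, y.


Tabular extended Euclidean (each row: r = 210*s + 275*t):
r=210, s=1, t=0
r=275, s=0, t=1
q=0: r=210, s=1, t=0   [210*(1) + 275*(0) = 210]
q=1: r=65, s=-1, t=1   [210*(-1) + 275*(1) = 65]
q=3: r=15, s=4, t=-3   [210*(4) + 275*(-3) = 15]
q=4: r=5, s=-17, t=13   [210*(-17) + 275*(13) = 5]
q=3: r=0, s=55, t=-42   [210*(55) + 275*(-42) = 0]
GCD = 5; from the row with r=5: x=-17, y=13
Check: 210*(-17) + 275*(13) = -3570 + 3575 = 5

GCD = 5, x = -17, y = 13


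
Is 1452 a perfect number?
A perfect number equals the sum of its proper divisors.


Proper divisors of 1452: 1, 2, 3, 4, 6, 11, 12, 22, 33, 44, 66, 121, 132, 242, 363, 484, 726
Sum = 1 + 2 + 3 + 4 + 6 + 11 + 12 + 22 + 33 + 44 + 66 + 121 + 132 + 242 + 363 + 484 + 726 = 2272

No, 1452 is not perfect (2272 ≠ 1452)


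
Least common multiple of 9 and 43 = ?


GCD(9, 43) = 1
LCM = 9*43/1 = 387/1 = 387

LCM = 387


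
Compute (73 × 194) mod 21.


73 × 194 = 14162
14162 mod 21 = 8


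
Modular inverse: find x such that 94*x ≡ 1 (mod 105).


Use the extended Euclidean algorithm on (105, 94); each row r = 105*s + 94*t:
r=105, s=1, t=0
r=94, s=0, t=1
q=1: r=11, s=1, t=-1   [105*(1) + 94*(-1) = 11]
q=8: r=6, s=-8, t=9   [105*(-8) + 94*(9) = 6]
q=1: r=5, s=9, t=-10   [105*(9) + 94*(-10) = 5]
q=1: r=1, s=-17, t=19   [105*(-17) + 94*(19) = 1]
q=5: r=0, s=94, t=-105   [105*(94) + 94*(-105) = 0]
GCD = 1 with t = 19, so 94*(19) ≡ 1 (mod 105)
Inverse = 19 mod 105 = 19
Check: 94 * 19 = 1786 ≡ 1 (mod 105)

94^(-1) ≡ 19 (mod 105)
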